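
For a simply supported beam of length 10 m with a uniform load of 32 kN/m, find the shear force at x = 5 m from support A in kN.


R_A = w * L / 2 = 32 * 10 / 2 = 160.0 kN
V(x) = R_A - w * x = 160.0 - 32 * 5
= 0.0 kN

0.0 kN


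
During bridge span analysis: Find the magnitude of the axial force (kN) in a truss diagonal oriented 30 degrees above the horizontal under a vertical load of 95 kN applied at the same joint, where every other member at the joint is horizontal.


At the joint, only the diagonal has a vertical component, so vertical equilibrium gives:
F * sin(30) = 95
F = 95 / sin(30)
= 95 / 0.5
= 190.0 kN

190.0 kN


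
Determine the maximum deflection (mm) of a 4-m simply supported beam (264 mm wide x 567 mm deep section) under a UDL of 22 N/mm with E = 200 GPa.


I = 264 * 567^3 / 12 = 4010253786.0 mm^4
L = 4000.0 mm, w = 22 N/mm, E = 200000.0 MPa
delta = 5 * w * L^4 / (384 * E * I)
= 5 * 22 * 4000.0^4 / (384 * 200000.0 * 4010253786.0)
= 0.0914 mm

0.0914 mm


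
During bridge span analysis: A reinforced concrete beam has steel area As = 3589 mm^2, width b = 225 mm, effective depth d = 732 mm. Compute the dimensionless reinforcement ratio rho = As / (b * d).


rho = As / (b * d)
= 3589 / (225 * 732)
= 3589 / 164700
= 0.021791 (dimensionless)

0.021791 (dimensionless)


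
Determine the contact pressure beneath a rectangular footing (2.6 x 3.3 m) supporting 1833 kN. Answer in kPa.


A = 2.6 * 3.3 = 8.58 m^2
q = P / A = 1833 / 8.58
= 213.6364 kPa

213.6364 kPa


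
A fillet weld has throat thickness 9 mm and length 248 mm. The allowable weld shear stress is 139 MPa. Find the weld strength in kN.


Strength = throat * length * allowable stress
= 9 * 248 * 139 N
= 310248 N
= 310.25 kN

310.25 kN


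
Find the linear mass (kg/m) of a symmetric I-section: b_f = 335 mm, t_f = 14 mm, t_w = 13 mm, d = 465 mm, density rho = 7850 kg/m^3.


A_flanges = 2 * 335 * 14 = 9380 mm^2
A_web = (465 - 2 * 14) * 13 = 5681 mm^2
A_total = 9380 + 5681 = 15061 mm^2 = 0.015061 m^2
Weight = rho * A = 7850 * 0.015061 = 118.2288 kg/m

118.2288 kg/m


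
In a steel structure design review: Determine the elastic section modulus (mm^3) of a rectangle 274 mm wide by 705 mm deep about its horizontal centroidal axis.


S = b * h^2 / 6
= 274 * 705^2 / 6
= 274 * 497025 / 6
= 22697475.0 mm^3

22697475.0 mm^3


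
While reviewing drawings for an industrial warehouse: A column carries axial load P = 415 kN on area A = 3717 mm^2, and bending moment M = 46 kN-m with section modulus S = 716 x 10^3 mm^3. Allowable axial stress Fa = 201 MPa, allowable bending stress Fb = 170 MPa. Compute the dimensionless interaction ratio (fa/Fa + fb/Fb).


f_a = P / A = 415000.0 / 3717 = 111.6492 MPa
f_b = M / S = 46000000.0 / 716000.0 = 64.2458 MPa
Ratio = f_a / Fa + f_b / Fb
= 111.6492 / 201 + 64.2458 / 170
= 0.9334 (dimensionless)

0.9334 (dimensionless)


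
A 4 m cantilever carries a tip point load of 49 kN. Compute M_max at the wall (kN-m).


For a cantilever with a point load at the free end:
M_max = P * L = 49 * 4 = 196 kN-m

196 kN-m


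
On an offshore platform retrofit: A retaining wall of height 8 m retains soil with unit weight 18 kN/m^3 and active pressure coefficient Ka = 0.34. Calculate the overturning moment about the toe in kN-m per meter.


Pa = 0.5 * Ka * gamma * H^2
= 0.5 * 0.34 * 18 * 8^2
= 195.84 kN/m
Arm = H / 3 = 8 / 3 = 2.6667 m
Mo = Pa * arm = Pa * H / 3 = 195.84 * 8 / 3 = 522.24 kN-m/m

522.24 kN-m/m


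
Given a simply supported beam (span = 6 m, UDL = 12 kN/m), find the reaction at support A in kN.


Total load = w * L = 12 * 6 = 72 kN
By symmetry, each reaction R = total / 2 = 72 / 2 = 36.0 kN

36.0 kN


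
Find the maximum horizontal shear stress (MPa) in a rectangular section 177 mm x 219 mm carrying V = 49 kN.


A = b * h = 177 * 219 = 38763 mm^2
V = 49 kN = 49000.0 N
tau_max = 1.5 * V / A = 1.5 * 49000.0 / 38763
= 1.8961 MPa

1.8961 MPa


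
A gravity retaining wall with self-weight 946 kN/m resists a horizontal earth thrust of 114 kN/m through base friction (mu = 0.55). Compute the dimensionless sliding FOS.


Resisting force = mu * W = 0.55 * 946 = 520.3 kN/m
FOS = Resisting / Driving = 520.3 / 114
= 4.564 (dimensionless)

4.564 (dimensionless)


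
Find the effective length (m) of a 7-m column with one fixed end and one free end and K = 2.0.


L_eff = K * L
= 2.0 * 7
= 14.0 m

14.0 m


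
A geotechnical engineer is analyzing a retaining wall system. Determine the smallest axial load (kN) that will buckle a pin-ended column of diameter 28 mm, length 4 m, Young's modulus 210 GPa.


I = pi * d^4 / 64 = 30171.86 mm^4
L = 4000.0 mm
P_cr = pi^2 * E * I / L^2
= 9.8696 * 210000.0 * 30171.86 / 4000.0^2
= 3908.42 N = 3.9084 kN

3.9084 kN


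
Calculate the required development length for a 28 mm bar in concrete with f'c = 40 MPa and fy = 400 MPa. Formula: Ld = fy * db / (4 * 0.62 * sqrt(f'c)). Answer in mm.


Ld = (fy * db) / (4 * 0.62 * sqrt(f'c))
= (400 * 28) / (4 * 0.62 * sqrt(40))
= 11200 / 15.6849
= 714.06 mm

714.06 mm


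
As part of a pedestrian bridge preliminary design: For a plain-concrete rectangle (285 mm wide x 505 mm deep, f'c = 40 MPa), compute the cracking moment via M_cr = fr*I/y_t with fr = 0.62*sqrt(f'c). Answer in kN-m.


fr = 0.62 * sqrt(40) = 0.62 * 6.3246 = 3.9212 MPa
I = 285 * 505^3 / 12 = 3058706093.75 mm^4
y_t = 252.5 mm
M_cr = fr * I / y_t = 3.9212 * 3058706093.75 / 252.5 N-mm
= 47.5005 kN-m

47.5005 kN-m


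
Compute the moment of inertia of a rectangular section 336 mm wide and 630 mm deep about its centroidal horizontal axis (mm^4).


I = b * h^3 / 12
= 336 * 630^3 / 12
= 336 * 250047000 / 12
= 7001316000.0 mm^4

7001316000.0 mm^4


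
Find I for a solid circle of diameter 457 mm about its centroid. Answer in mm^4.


r = d / 2 = 457 / 2 = 228.5 mm
I = pi * r^4 / 4 = pi * 228.5^4 / 4
= 2141088895.12 mm^4

2141088895.12 mm^4


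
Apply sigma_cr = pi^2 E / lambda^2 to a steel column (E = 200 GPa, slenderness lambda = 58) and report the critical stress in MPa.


sigma_cr = pi^2 * E / lambda^2
= 9.8696 * 200000.0 / 58^2
= 9.8696 * 200000.0 / 3364
= 586.7779 MPa

586.7779 MPa


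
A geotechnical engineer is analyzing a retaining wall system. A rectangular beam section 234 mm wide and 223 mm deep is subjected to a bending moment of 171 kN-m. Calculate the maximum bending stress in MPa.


I = b * h^3 / 12 = 234 * 223^3 / 12 = 216246556.5 mm^4
y = h / 2 = 223 / 2 = 111.5 mm
M = 171 kN-m = 171000000.0 N-mm
sigma = M * y / I = 171000000.0 * 111.5 / 216246556.5
= 88.17 MPa

88.17 MPa


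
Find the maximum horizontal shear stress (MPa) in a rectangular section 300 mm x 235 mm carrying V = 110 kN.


A = b * h = 300 * 235 = 70500 mm^2
V = 110 kN = 110000.0 N
tau_max = 1.5 * V / A = 1.5 * 110000.0 / 70500
= 2.3404 MPa

2.3404 MPa


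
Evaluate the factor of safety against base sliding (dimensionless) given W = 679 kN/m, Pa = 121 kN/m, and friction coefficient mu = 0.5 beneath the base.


Resisting force = mu * W = 0.5 * 679 = 339.5 kN/m
FOS = Resisting / Driving = 339.5 / 121
= 2.8058 (dimensionless)

2.8058 (dimensionless)


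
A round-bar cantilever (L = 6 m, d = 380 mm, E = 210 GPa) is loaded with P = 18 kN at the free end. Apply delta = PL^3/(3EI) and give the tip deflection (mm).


I = pi * d^4 / 64 = pi * 380^4 / 64 = 1023538740.52 mm^4
L = 6000.0 mm, P = 18000.0 N, E = 210000.0 MPa
delta = P * L^3 / (3 * E * I)
= 18000.0 * 6000.0^3 / (3 * 210000.0 * 1023538740.52)
= 6.0295 mm

6.0295 mm


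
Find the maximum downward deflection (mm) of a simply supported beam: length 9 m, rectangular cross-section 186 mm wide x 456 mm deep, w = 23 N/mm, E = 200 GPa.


I = 186 * 456^3 / 12 = 1469691648.0 mm^4
L = 9000.0 mm, w = 23 N/mm, E = 200000.0 MPa
delta = 5 * w * L^4 / (384 * E * I)
= 5 * 23 * 9000.0^4 / (384 * 200000.0 * 1469691648.0)
= 6.6847 mm

6.6847 mm


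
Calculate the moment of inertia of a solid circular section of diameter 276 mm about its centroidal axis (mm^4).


r = d / 2 = 276 / 2 = 138.0 mm
I = pi * r^4 / 4 = pi * 138.0^4 / 4
= 284843443.25 mm^4

284843443.25 mm^4


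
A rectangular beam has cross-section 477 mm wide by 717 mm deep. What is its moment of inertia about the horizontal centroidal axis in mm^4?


I = b * h^3 / 12
= 477 * 717^3 / 12
= 477 * 368601813 / 12
= 14651922066.75 mm^4

14651922066.75 mm^4


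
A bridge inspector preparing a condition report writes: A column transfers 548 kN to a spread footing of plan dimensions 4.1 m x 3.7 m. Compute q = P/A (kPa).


A = 4.1 * 3.7 = 15.17 m^2
q = P / A = 548 / 15.17
= 36.1239 kPa

36.1239 kPa


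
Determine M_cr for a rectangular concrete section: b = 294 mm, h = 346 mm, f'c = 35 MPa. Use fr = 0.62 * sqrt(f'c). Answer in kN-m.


fr = 0.62 * sqrt(35) = 0.62 * 5.9161 = 3.668 MPa
I = 294 * 346^3 / 12 = 1014832532.0 mm^4
y_t = 173.0 mm
M_cr = fr * I / y_t = 3.668 * 1014832532.0 / 173.0 N-mm
= 21.5166 kN-m

21.5166 kN-m


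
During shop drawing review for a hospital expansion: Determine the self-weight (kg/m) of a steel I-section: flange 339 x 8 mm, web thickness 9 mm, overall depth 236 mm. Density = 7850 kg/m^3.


A_flanges = 2 * 339 * 8 = 5424 mm^2
A_web = (236 - 2 * 8) * 9 = 1980 mm^2
A_total = 5424 + 1980 = 7404 mm^2 = 0.007404 m^2
Weight = rho * A = 7850 * 0.007404 = 58.1214 kg/m

58.1214 kg/m


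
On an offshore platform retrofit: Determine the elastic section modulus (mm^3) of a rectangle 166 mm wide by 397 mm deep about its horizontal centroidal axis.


S = b * h^2 / 6
= 166 * 397^2 / 6
= 166 * 157609 / 6
= 4360515.67 mm^3

4360515.67 mm^3


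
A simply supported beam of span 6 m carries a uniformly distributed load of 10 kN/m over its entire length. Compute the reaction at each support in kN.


Total load = w * L = 10 * 6 = 60 kN
By symmetry, each reaction R = total / 2 = 60 / 2 = 30.0 kN

30.0 kN


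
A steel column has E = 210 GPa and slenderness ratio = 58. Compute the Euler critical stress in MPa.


sigma_cr = pi^2 * E / lambda^2
= 9.8696 * 210000.0 / 58^2
= 9.8696 * 210000.0 / 3364
= 616.1168 MPa

616.1168 MPa


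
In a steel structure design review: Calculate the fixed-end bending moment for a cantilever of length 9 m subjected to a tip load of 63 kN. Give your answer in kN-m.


For a cantilever with a point load at the free end:
M_max = P * L = 63 * 9 = 567 kN-m

567 kN-m


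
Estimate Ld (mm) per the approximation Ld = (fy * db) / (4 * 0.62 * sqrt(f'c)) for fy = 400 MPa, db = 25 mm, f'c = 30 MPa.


Ld = (fy * db) / (4 * 0.62 * sqrt(f'c))
= (400 * 25) / (4 * 0.62 * sqrt(30))
= 10000 / 13.5835
= 736.19 mm

736.19 mm


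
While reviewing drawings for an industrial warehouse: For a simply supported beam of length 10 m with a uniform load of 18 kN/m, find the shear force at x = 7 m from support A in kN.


R_A = w * L / 2 = 18 * 10 / 2 = 90.0 kN
V(x) = R_A - w * x = 90.0 - 18 * 7
= -36.0 kN

-36.0 kN


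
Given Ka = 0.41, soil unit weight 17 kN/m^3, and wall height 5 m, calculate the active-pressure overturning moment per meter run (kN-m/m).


Pa = 0.5 * Ka * gamma * H^2
= 0.5 * 0.41 * 17 * 5^2
= 87.125 kN/m
Arm = H / 3 = 5 / 3 = 1.6667 m
Mo = Pa * arm = Pa * H / 3 = 87.125 * 5 / 3 = 145.2083 kN-m/m

145.2083 kN-m/m


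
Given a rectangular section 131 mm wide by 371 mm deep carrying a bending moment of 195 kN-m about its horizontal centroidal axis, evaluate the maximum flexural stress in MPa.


I = b * h^3 / 12 = 131 * 371^3 / 12 = 557457520.08 mm^4
y = h / 2 = 371 / 2 = 185.5 mm
M = 195 kN-m = 195000000.0 N-mm
sigma = M * y / I = 195000000.0 * 185.5 / 557457520.08
= 64.89 MPa

64.89 MPa


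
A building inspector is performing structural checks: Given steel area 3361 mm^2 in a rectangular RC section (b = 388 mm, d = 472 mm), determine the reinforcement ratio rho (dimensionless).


rho = As / (b * d)
= 3361 / (388 * 472)
= 3361 / 183136
= 0.018352 (dimensionless)

0.018352 (dimensionless)


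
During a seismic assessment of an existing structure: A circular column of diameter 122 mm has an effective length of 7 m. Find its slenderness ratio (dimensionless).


Radius of gyration r = d / 4 = 122 / 4 = 30.5 mm
L_eff = 7000.0 mm
Slenderness ratio = L / r = 7000.0 / 30.5 = 229.51 (dimensionless)

229.51 (dimensionless)


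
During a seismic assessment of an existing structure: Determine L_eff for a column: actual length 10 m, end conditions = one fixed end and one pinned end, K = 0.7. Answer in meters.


L_eff = K * L
= 0.7 * 10
= 7.0 m

7.0 m


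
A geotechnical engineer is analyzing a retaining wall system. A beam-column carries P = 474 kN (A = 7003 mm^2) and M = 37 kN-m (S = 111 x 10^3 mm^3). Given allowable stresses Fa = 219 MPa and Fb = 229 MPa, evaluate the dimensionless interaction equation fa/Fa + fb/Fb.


f_a = P / A = 474000.0 / 7003 = 67.6853 MPa
f_b = M / S = 37000000.0 / 111000.0 = 333.3333 MPa
Ratio = f_a / Fa + f_b / Fb
= 67.6853 / 219 + 333.3333 / 229
= 1.7647 (dimensionless)

1.7647 (dimensionless)


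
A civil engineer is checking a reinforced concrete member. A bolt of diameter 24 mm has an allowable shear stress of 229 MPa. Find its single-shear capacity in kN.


A = pi * d^2 / 4 = pi * 24^2 / 4 = 452.3893 mm^2
V = f_v * A / 1000 = 229 * 452.3893 / 1000
= 103.5972 kN

103.5972 kN


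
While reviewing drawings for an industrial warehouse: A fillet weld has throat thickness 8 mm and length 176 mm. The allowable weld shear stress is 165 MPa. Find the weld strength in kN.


Strength = throat * length * allowable stress
= 8 * 176 * 165 N
= 232320 N
= 232.32 kN

232.32 kN


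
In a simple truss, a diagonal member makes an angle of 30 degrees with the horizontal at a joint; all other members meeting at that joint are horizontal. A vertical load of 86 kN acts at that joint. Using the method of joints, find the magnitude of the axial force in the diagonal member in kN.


At the joint, only the diagonal has a vertical component, so vertical equilibrium gives:
F * sin(30) = 86
F = 86 / sin(30)
= 86 / 0.5
= 172.0 kN

172.0 kN


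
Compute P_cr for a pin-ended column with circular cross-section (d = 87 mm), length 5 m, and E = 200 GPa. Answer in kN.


I = pi * d^4 / 64 = 2812204.57 mm^4
L = 5000.0 mm
P_cr = pi^2 * E * I / L^2
= 9.8696 * 200000.0 * 2812204.57 / 5000.0^2
= 222042.77 N = 222.0428 kN

222.0428 kN


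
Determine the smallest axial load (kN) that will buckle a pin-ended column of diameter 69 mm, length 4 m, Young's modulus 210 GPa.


I = pi * d^4 / 64 = 1112669.7 mm^4
L = 4000.0 mm
P_cr = pi^2 * E * I / L^2
= 9.8696 * 210000.0 * 1112669.7 / 4000.0^2
= 144133.63 N = 144.1336 kN

144.1336 kN


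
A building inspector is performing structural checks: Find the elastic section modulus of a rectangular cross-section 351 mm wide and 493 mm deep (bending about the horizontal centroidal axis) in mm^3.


S = b * h^2 / 6
= 351 * 493^2 / 6
= 351 * 243049 / 6
= 14218366.5 mm^3

14218366.5 mm^3


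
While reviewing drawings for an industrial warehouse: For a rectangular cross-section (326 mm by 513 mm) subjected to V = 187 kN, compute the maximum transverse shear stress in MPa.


A = b * h = 326 * 513 = 167238 mm^2
V = 187 kN = 187000.0 N
tau_max = 1.5 * V / A = 1.5 * 187000.0 / 167238
= 1.6773 MPa

1.6773 MPa


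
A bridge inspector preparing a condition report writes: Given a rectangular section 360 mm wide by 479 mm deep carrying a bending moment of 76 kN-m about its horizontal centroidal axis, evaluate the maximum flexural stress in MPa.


I = b * h^3 / 12 = 360 * 479^3 / 12 = 3297067170.0 mm^4
y = h / 2 = 479 / 2 = 239.5 mm
M = 76 kN-m = 76000000.0 N-mm
sigma = M * y / I = 76000000.0 * 239.5 / 3297067170.0
= 5.52 MPa

5.52 MPa


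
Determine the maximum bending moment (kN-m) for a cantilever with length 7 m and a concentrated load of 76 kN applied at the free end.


For a cantilever with a point load at the free end:
M_max = P * L = 76 * 7 = 532 kN-m

532 kN-m


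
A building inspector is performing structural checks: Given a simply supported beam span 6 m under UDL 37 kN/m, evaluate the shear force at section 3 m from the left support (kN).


R_A = w * L / 2 = 37 * 6 / 2 = 111.0 kN
V(x) = R_A - w * x = 111.0 - 37 * 3
= 0.0 kN

0.0 kN


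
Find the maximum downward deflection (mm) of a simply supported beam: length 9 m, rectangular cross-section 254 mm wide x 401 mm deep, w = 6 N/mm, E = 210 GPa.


I = 254 * 401^3 / 12 = 1364852087.83 mm^4
L = 9000.0 mm, w = 6 N/mm, E = 210000.0 MPa
delta = 5 * w * L^4 / (384 * E * I)
= 5 * 6 * 9000.0^4 / (384 * 210000.0 * 1364852087.83)
= 1.7884 mm

1.7884 mm


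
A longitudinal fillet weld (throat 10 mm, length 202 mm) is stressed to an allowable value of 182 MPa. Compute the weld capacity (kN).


Strength = throat * length * allowable stress
= 10 * 202 * 182 N
= 367640 N
= 367.64 kN

367.64 kN


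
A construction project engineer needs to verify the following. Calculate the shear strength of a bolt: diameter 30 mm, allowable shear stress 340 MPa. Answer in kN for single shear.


A = pi * d^2 / 4 = pi * 30^2 / 4 = 706.8583 mm^2
V = f_v * A / 1000 = 340 * 706.8583 / 1000
= 240.3318 kN

240.3318 kN


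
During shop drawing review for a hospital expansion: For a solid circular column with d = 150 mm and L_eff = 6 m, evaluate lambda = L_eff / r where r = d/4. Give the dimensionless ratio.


Radius of gyration r = d / 4 = 150 / 4 = 37.5 mm
L_eff = 6000.0 mm
Slenderness ratio = L / r = 6000.0 / 37.5 = 160.0 (dimensionless)

160.0 (dimensionless)


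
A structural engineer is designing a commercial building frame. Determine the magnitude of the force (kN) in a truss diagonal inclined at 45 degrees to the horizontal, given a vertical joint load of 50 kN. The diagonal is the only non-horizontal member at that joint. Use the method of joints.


At the joint, only the diagonal has a vertical component, so vertical equilibrium gives:
F * sin(45) = 50
F = 50 / sin(45)
= 50 / 0.707107
= 70.71 kN

70.71 kN


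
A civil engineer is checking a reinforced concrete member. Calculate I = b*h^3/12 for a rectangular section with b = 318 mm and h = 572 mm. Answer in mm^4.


I = b * h^3 / 12
= 318 * 572^3 / 12
= 318 * 187149248 / 12
= 4959455072.0 mm^4

4959455072.0 mm^4


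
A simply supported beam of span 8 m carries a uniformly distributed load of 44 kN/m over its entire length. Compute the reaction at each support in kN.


Total load = w * L = 44 * 8 = 352 kN
By symmetry, each reaction R = total / 2 = 352 / 2 = 176.0 kN

176.0 kN


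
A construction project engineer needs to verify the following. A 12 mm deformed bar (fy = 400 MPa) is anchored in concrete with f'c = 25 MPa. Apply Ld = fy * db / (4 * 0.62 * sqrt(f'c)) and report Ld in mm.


Ld = (fy * db) / (4 * 0.62 * sqrt(f'c))
= (400 * 12) / (4 * 0.62 * sqrt(25))
= 4800 / 12.4
= 387.1 mm

387.1 mm


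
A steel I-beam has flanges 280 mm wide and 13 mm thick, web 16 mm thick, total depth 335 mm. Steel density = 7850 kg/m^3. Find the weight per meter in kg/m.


A_flanges = 2 * 280 * 13 = 7280 mm^2
A_web = (335 - 2 * 13) * 16 = 4944 mm^2
A_total = 7280 + 4944 = 12224 mm^2 = 0.012224 m^2
Weight = rho * A = 7850 * 0.012224 = 95.9584 kg/m

95.9584 kg/m


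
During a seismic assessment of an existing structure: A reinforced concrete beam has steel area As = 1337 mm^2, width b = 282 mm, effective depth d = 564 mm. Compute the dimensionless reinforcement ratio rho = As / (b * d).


rho = As / (b * d)
= 1337 / (282 * 564)
= 1337 / 159048
= 0.008406 (dimensionless)

0.008406 (dimensionless)


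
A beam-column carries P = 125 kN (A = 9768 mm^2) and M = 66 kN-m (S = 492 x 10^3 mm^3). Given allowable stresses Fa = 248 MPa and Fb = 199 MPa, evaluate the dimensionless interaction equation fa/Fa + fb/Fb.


f_a = P / A = 125000.0 / 9768 = 12.7969 MPa
f_b = M / S = 66000000.0 / 492000.0 = 134.1463 MPa
Ratio = f_a / Fa + f_b / Fb
= 12.7969 / 248 + 134.1463 / 199
= 0.7257 (dimensionless)

0.7257 (dimensionless)


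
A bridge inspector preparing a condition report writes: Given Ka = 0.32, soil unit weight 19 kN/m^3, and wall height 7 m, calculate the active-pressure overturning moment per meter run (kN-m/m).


Pa = 0.5 * Ka * gamma * H^2
= 0.5 * 0.32 * 19 * 7^2
= 148.96 kN/m
Arm = H / 3 = 7 / 3 = 2.3333 m
Mo = Pa * arm = Pa * H / 3 = 148.96 * 7 / 3 = 347.5733 kN-m/m

347.5733 kN-m/m


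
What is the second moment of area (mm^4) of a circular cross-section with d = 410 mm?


r = d / 2 = 410 / 2 = 205.0 mm
I = pi * r^4 / 4 = pi * 205.0^4 / 4
= 1387092187.25 mm^4

1387092187.25 mm^4


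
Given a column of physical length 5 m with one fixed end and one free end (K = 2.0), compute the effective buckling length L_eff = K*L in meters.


L_eff = K * L
= 2.0 * 5
= 10.0 m

10.0 m


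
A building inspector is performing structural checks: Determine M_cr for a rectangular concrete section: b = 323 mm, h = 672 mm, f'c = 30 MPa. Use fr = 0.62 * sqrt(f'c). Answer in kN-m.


fr = 0.62 * sqrt(30) = 0.62 * 5.4772 = 3.3959 MPa
I = 323 * 672^3 / 12 = 8168251392.0 mm^4
y_t = 336.0 mm
M_cr = fr * I / y_t = 3.3959 * 8168251392.0 / 336.0 N-mm
= 82.5548 kN-m

82.5548 kN-m


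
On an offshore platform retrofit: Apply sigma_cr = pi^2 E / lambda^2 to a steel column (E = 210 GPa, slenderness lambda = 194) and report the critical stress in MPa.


sigma_cr = pi^2 * E / lambda^2
= 9.8696 * 210000.0 / 194^2
= 9.8696 * 210000.0 / 37636
= 55.0701 MPa

55.0701 MPa


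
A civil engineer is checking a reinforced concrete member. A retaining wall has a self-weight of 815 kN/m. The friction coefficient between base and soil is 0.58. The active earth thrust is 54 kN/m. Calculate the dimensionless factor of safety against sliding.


Resisting force = mu * W = 0.58 * 815 = 472.7 kN/m
FOS = Resisting / Driving = 472.7 / 54
= 8.7537 (dimensionless)

8.7537 (dimensionless)


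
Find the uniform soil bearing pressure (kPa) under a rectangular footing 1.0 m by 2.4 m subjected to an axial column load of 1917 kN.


A = 1.0 * 2.4 = 2.4 m^2
q = P / A = 1917 / 2.4
= 798.75 kPa

798.75 kPa


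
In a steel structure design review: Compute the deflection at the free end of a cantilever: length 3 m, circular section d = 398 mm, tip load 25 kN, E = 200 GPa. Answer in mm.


I = pi * d^4 / 64 = pi * 398^4 / 64 = 1231692188.23 mm^4
L = 3000.0 mm, P = 25000.0 N, E = 200000.0 MPa
delta = P * L^3 / (3 * E * I)
= 25000.0 * 3000.0^3 / (3 * 200000.0 * 1231692188.23)
= 0.9134 mm

0.9134 mm


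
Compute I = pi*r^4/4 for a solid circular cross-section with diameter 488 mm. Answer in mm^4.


r = d / 2 = 488 / 2 = 244.0 mm
I = pi * r^4 / 4 = pi * 244.0^4 / 4
= 2783871511.58 mm^4

2783871511.58 mm^4


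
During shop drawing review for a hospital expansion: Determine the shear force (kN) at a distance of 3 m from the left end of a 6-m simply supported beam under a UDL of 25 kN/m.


R_A = w * L / 2 = 25 * 6 / 2 = 75.0 kN
V(x) = R_A - w * x = 75.0 - 25 * 3
= 0.0 kN

0.0 kN


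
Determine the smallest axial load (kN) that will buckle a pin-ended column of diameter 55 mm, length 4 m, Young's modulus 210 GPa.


I = pi * d^4 / 64 = 449180.25 mm^4
L = 4000.0 mm
P_cr = pi^2 * E * I / L^2
= 9.8696 * 210000.0 * 449180.25 / 4000.0^2
= 58186.16 N = 58.1862 kN

58.1862 kN


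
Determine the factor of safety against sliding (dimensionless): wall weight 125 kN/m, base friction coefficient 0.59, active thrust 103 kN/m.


Resisting force = mu * W = 0.59 * 125 = 73.75 kN/m
FOS = Resisting / Driving = 73.75 / 103
= 0.716 (dimensionless)

0.716 (dimensionless)


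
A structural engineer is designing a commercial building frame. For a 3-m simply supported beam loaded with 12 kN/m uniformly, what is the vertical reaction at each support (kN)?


Total load = w * L = 12 * 3 = 36 kN
By symmetry, each reaction R = total / 2 = 36 / 2 = 18.0 kN

18.0 kN


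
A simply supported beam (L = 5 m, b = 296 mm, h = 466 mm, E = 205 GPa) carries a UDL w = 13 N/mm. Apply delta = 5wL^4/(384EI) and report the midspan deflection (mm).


I = 296 * 466^3 / 12 = 2496135834.67 mm^4
L = 5000.0 mm, w = 13 N/mm, E = 205000.0 MPa
delta = 5 * w * L^4 / (384 * E * I)
= 5 * 13 * 5000.0^4 / (384 * 205000.0 * 2496135834.67)
= 0.2067 mm

0.2067 mm


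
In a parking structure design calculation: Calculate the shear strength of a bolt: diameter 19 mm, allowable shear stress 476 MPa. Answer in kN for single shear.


A = pi * d^2 / 4 = pi * 19^2 / 4 = 283.5287 mm^2
V = f_v * A / 1000 = 476 * 283.5287 / 1000
= 134.9597 kN

134.9597 kN


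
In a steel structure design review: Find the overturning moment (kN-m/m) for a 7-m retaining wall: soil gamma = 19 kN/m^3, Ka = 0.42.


Pa = 0.5 * Ka * gamma * H^2
= 0.5 * 0.42 * 19 * 7^2
= 195.51 kN/m
Arm = H / 3 = 7 / 3 = 2.3333 m
Mo = Pa * arm = Pa * H / 3 = 195.51 * 7 / 3 = 456.19 kN-m/m

456.19 kN-m/m


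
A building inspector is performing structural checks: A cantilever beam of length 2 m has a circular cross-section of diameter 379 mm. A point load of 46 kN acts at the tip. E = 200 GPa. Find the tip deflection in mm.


I = pi * d^4 / 64 = pi * 379^4 / 64 = 1012807103.26 mm^4
L = 2000.0 mm, P = 46000.0 N, E = 200000.0 MPa
delta = P * L^3 / (3 * E * I)
= 46000.0 * 2000.0^3 / (3 * 200000.0 * 1012807103.26)
= 0.6056 mm

0.6056 mm


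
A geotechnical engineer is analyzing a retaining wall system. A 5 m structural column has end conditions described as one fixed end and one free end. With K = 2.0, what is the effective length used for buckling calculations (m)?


L_eff = K * L
= 2.0 * 5
= 10.0 m

10.0 m


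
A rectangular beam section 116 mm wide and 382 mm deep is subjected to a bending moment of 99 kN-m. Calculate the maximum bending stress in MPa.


I = b * h^3 / 12 = 116 * 382^3 / 12 = 538848690.67 mm^4
y = h / 2 = 382 / 2 = 191.0 mm
M = 99 kN-m = 99000000.0 N-mm
sigma = M * y / I = 99000000.0 * 191.0 / 538848690.67
= 35.09 MPa

35.09 MPa


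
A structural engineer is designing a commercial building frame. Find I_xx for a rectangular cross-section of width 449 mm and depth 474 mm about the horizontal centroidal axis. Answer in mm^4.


I = b * h^3 / 12
= 449 * 474^3 / 12
= 449 * 106496424 / 12
= 3984741198.0 mm^4

3984741198.0 mm^4


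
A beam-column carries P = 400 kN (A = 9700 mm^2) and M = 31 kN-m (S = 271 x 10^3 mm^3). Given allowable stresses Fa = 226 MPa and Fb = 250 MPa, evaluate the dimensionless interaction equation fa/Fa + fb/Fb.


f_a = P / A = 400000.0 / 9700 = 41.2371 MPa
f_b = M / S = 31000000.0 / 271000.0 = 114.3911 MPa
Ratio = f_a / Fa + f_b / Fb
= 41.2371 / 226 + 114.3911 / 250
= 0.64 (dimensionless)

0.64 (dimensionless)


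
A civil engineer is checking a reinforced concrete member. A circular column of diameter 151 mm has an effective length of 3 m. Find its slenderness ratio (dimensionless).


Radius of gyration r = d / 4 = 151 / 4 = 37.75 mm
L_eff = 3000.0 mm
Slenderness ratio = L / r = 3000.0 / 37.75 = 79.47 (dimensionless)

79.47 (dimensionless)


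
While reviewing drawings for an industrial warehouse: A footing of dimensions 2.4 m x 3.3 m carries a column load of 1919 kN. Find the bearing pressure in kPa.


A = 2.4 * 3.3 = 7.92 m^2
q = P / A = 1919 / 7.92
= 242.298 kPa

242.298 kPa


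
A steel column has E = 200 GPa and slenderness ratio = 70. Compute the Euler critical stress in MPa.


sigma_cr = pi^2 * E / lambda^2
= 9.8696 * 200000.0 / 70^2
= 9.8696 * 200000.0 / 4900
= 402.841 MPa

402.841 MPa


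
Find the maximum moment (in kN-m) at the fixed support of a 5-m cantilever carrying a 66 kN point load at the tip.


For a cantilever with a point load at the free end:
M_max = P * L = 66 * 5 = 330 kN-m

330 kN-m


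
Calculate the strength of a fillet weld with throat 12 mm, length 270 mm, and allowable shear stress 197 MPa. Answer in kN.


Strength = throat * length * allowable stress
= 12 * 270 * 197 N
= 638280 N
= 638.28 kN

638.28 kN


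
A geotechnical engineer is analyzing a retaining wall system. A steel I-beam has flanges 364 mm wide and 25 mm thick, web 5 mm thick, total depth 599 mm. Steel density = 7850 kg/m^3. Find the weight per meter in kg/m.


A_flanges = 2 * 364 * 25 = 18200 mm^2
A_web = (599 - 2 * 25) * 5 = 2745 mm^2
A_total = 18200 + 2745 = 20945 mm^2 = 0.020945 m^2
Weight = rho * A = 7850 * 0.020945 = 164.4183 kg/m

164.4183 kg/m


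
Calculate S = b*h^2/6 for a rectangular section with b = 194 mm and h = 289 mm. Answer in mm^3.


S = b * h^2 / 6
= 194 * 289^2 / 6
= 194 * 83521 / 6
= 2700512.33 mm^3

2700512.33 mm^3


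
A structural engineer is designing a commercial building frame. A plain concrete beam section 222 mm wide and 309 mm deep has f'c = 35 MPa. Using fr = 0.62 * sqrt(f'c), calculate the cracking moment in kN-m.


fr = 0.62 * sqrt(35) = 0.62 * 5.9161 = 3.668 MPa
I = 222 * 309^3 / 12 = 545817136.5 mm^4
y_t = 154.5 mm
M_cr = fr * I / y_t = 3.668 * 545817136.5 / 154.5 N-mm
= 12.9582 kN-m

12.9582 kN-m


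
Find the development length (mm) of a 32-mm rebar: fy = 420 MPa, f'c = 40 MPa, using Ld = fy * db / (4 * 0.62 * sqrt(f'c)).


Ld = (fy * db) / (4 * 0.62 * sqrt(f'c))
= (420 * 32) / (4 * 0.62 * sqrt(40))
= 13440 / 15.6849
= 856.88 mm

856.88 mm


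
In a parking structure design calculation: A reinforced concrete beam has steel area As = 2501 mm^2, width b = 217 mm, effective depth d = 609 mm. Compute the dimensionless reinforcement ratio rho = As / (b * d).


rho = As / (b * d)
= 2501 / (217 * 609)
= 2501 / 132153
= 0.018925 (dimensionless)

0.018925 (dimensionless)


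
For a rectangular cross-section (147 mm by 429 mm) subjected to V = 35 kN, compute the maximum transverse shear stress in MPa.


A = b * h = 147 * 429 = 63063 mm^2
V = 35 kN = 35000.0 N
tau_max = 1.5 * V / A = 1.5 * 35000.0 / 63063
= 0.8325 MPa

0.8325 MPa


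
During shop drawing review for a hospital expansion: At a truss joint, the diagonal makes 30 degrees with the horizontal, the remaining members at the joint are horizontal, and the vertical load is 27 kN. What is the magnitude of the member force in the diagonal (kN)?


At the joint, only the diagonal has a vertical component, so vertical equilibrium gives:
F * sin(30) = 27
F = 27 / sin(30)
= 27 / 0.5
= 54.0 kN

54.0 kN


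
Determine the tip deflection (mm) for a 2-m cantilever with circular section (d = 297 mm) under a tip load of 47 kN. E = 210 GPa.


I = pi * d^4 / 64 = pi * 297^4 / 64 = 381940485.65 mm^4
L = 2000.0 mm, P = 47000.0 N, E = 210000.0 MPa
delta = P * L^3 / (3 * E * I)
= 47000.0 * 2000.0^3 / (3 * 210000.0 * 381940485.65)
= 1.5626 mm

1.5626 mm


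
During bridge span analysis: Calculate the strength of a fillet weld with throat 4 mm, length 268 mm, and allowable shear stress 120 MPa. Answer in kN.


Strength = throat * length * allowable stress
= 4 * 268 * 120 N
= 128640 N
= 128.64 kN

128.64 kN


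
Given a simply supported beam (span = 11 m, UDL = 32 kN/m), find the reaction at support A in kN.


Total load = w * L = 32 * 11 = 352 kN
By symmetry, each reaction R = total / 2 = 352 / 2 = 176.0 kN

176.0 kN


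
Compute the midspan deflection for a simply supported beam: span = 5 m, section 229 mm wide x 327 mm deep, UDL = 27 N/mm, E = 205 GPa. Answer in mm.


I = 229 * 327^3 / 12 = 667263692.25 mm^4
L = 5000.0 mm, w = 27 N/mm, E = 205000.0 MPa
delta = 5 * w * L^4 / (384 * E * I)
= 5 * 27 * 5000.0^4 / (384 * 205000.0 * 667263692.25)
= 1.6063 mm

1.6063 mm


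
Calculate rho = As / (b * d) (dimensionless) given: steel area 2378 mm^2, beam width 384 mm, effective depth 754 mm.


rho = As / (b * d)
= 2378 / (384 * 754)
= 2378 / 289536
= 0.008213 (dimensionless)

0.008213 (dimensionless)


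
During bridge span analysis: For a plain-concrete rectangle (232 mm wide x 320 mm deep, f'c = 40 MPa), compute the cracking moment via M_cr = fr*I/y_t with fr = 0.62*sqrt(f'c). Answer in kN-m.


fr = 0.62 * sqrt(40) = 0.62 * 6.3246 = 3.9212 MPa
I = 232 * 320^3 / 12 = 633514666.67 mm^4
y_t = 160.0 mm
M_cr = fr * I / y_t = 3.9212 * 633514666.67 / 160.0 N-mm
= 15.526 kN-m

15.526 kN-m


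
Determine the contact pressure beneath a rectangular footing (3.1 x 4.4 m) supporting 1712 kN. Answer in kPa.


A = 3.1 * 4.4 = 13.64 m^2
q = P / A = 1712 / 13.64
= 125.5132 kPa

125.5132 kPa


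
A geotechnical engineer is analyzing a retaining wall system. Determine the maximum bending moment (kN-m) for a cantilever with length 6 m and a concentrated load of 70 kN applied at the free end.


For a cantilever with a point load at the free end:
M_max = P * L = 70 * 6 = 420 kN-m

420 kN-m


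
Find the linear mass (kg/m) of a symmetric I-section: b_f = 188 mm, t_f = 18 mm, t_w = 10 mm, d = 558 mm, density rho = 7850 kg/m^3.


A_flanges = 2 * 188 * 18 = 6768 mm^2
A_web = (558 - 2 * 18) * 10 = 5220 mm^2
A_total = 6768 + 5220 = 11988 mm^2 = 0.011988 m^2
Weight = rho * A = 7850 * 0.011988 = 94.1058 kg/m

94.1058 kg/m


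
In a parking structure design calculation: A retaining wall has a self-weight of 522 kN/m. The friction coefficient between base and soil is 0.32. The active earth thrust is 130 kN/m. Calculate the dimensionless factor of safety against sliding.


Resisting force = mu * W = 0.32 * 522 = 167.04 kN/m
FOS = Resisting / Driving = 167.04 / 130
= 1.2849 (dimensionless)

1.2849 (dimensionless)


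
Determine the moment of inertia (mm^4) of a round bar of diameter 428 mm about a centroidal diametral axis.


r = d / 2 = 428 / 2 = 214.0 mm
I = pi * r^4 / 4 = pi * 214.0^4 / 4
= 1647194846.15 mm^4

1647194846.15 mm^4


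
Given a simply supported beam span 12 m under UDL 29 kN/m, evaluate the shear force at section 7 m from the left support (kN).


R_A = w * L / 2 = 29 * 12 / 2 = 174.0 kN
V(x) = R_A - w * x = 174.0 - 29 * 7
= -29.0 kN

-29.0 kN


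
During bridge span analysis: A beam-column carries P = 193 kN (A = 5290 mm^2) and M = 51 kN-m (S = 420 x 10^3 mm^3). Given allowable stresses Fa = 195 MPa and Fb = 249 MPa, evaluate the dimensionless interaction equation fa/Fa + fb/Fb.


f_a = P / A = 193000.0 / 5290 = 36.4839 MPa
f_b = M / S = 51000000.0 / 420000.0 = 121.4286 MPa
Ratio = f_a / Fa + f_b / Fb
= 36.4839 / 195 + 121.4286 / 249
= 0.6748 (dimensionless)

0.6748 (dimensionless)


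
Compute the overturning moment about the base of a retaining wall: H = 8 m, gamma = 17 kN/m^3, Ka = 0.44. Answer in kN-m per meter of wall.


Pa = 0.5 * Ka * gamma * H^2
= 0.5 * 0.44 * 17 * 8^2
= 239.36 kN/m
Arm = H / 3 = 8 / 3 = 2.6667 m
Mo = Pa * arm = Pa * H / 3 = 239.36 * 8 / 3 = 638.2933 kN-m/m

638.2933 kN-m/m


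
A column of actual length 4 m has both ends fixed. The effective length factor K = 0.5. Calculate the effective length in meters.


L_eff = K * L
= 0.5 * 4
= 2.0 m

2.0 m


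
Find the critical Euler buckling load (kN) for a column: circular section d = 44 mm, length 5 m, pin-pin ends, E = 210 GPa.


I = pi * d^4 / 64 = 183984.23 mm^4
L = 5000.0 mm
P_cr = pi^2 * E * I / L^2
= 9.8696 * 210000.0 * 183984.23 / 5000.0^2
= 15253.15 N = 15.2532 kN

15.2532 kN


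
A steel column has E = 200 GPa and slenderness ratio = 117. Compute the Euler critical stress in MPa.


sigma_cr = pi^2 * E / lambda^2
= 9.8696 * 200000.0 / 117^2
= 9.8696 * 200000.0 / 13689
= 144.1976 MPa

144.1976 MPa


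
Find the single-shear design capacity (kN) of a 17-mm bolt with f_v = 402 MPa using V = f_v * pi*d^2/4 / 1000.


A = pi * d^2 / 4 = pi * 17^2 / 4 = 226.9801 mm^2
V = f_v * A / 1000 = 402 * 226.9801 / 1000
= 91.246 kN

91.246 kN


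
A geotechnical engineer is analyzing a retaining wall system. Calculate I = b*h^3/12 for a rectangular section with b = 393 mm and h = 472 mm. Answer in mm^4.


I = b * h^3 / 12
= 393 * 472^3 / 12
= 393 * 105154048 / 12
= 3443795072.0 mm^4

3443795072.0 mm^4


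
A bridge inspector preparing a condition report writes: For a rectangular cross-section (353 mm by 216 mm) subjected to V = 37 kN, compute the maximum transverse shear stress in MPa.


A = b * h = 353 * 216 = 76248 mm^2
V = 37 kN = 37000.0 N
tau_max = 1.5 * V / A = 1.5 * 37000.0 / 76248
= 0.7279 MPa

0.7279 MPa


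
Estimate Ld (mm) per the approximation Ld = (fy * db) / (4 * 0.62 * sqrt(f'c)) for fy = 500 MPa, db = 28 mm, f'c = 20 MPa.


Ld = (fy * db) / (4 * 0.62 * sqrt(f'c))
= (500 * 28) / (4 * 0.62 * sqrt(20))
= 14000 / 11.0909
= 1262.3 mm

1262.3 mm


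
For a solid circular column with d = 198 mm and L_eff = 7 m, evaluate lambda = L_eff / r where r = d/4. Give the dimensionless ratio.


Radius of gyration r = d / 4 = 198 / 4 = 49.5 mm
L_eff = 7000.0 mm
Slenderness ratio = L / r = 7000.0 / 49.5 = 141.41 (dimensionless)

141.41 (dimensionless)


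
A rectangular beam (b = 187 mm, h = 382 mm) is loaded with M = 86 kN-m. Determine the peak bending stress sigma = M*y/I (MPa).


I = b * h^3 / 12 = 187 * 382^3 / 12 = 868661251.33 mm^4
y = h / 2 = 382 / 2 = 191.0 mm
M = 86 kN-m = 86000000.0 N-mm
sigma = M * y / I = 86000000.0 * 191.0 / 868661251.33
= 18.91 MPa

18.91 MPa


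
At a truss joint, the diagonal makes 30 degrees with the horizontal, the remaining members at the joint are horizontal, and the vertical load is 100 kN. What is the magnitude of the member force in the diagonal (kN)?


At the joint, only the diagonal has a vertical component, so vertical equilibrium gives:
F * sin(30) = 100
F = 100 / sin(30)
= 100 / 0.5
= 200.0 kN

200.0 kN


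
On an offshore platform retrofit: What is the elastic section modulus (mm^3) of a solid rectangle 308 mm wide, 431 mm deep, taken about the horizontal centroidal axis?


S = b * h^2 / 6
= 308 * 431^2 / 6
= 308 * 185761 / 6
= 9535731.33 mm^3

9535731.33 mm^3


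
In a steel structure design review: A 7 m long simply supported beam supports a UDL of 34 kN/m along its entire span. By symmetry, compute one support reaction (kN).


Total load = w * L = 34 * 7 = 238 kN
By symmetry, each reaction R = total / 2 = 238 / 2 = 119.0 kN

119.0 kN


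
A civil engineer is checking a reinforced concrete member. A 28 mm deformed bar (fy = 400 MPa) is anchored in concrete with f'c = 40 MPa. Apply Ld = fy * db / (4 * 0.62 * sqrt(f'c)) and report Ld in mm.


Ld = (fy * db) / (4 * 0.62 * sqrt(f'c))
= (400 * 28) / (4 * 0.62 * sqrt(40))
= 11200 / 15.6849
= 714.06 mm

714.06 mm


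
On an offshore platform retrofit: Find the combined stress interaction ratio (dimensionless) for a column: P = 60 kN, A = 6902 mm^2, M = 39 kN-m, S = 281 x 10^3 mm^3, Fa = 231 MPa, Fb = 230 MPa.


f_a = P / A = 60000.0 / 6902 = 8.6931 MPa
f_b = M / S = 39000000.0 / 281000.0 = 138.79 MPa
Ratio = f_a / Fa + f_b / Fb
= 8.6931 / 231 + 138.79 / 230
= 0.6411 (dimensionless)

0.6411 (dimensionless)


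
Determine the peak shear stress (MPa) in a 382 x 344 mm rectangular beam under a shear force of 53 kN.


A = b * h = 382 * 344 = 131408 mm^2
V = 53 kN = 53000.0 N
tau_max = 1.5 * V / A = 1.5 * 53000.0 / 131408
= 0.605 MPa

0.605 MPa


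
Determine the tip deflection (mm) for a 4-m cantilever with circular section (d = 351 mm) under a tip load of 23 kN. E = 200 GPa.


I = pi * d^4 / 64 = pi * 351^4 / 64 = 745072208.91 mm^4
L = 4000.0 mm, P = 23000.0 N, E = 200000.0 MPa
delta = P * L^3 / (3 * E * I)
= 23000.0 * 4000.0^3 / (3 * 200000.0 * 745072208.91)
= 3.2927 mm

3.2927 mm


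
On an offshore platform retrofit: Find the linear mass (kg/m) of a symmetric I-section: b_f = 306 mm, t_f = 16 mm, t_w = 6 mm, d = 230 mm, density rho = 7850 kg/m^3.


A_flanges = 2 * 306 * 16 = 9792 mm^2
A_web = (230 - 2 * 16) * 6 = 1188 mm^2
A_total = 9792 + 1188 = 10980 mm^2 = 0.010980 m^2
Weight = rho * A = 7850 * 0.010980 = 86.193 kg/m

86.193 kg/m


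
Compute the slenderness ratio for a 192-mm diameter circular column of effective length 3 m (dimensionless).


Radius of gyration r = d / 4 = 192 / 4 = 48.0 mm
L_eff = 3000.0 mm
Slenderness ratio = L / r = 3000.0 / 48.0 = 62.5 (dimensionless)

62.5 (dimensionless)
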